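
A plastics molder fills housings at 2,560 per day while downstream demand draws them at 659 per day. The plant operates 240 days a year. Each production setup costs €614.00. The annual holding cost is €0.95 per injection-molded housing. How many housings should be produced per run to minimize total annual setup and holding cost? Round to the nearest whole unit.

Q* ≈ 16,593 housings

Annual demand D = 659 × 240 = 158,160.
Production build-up factor (1 − d/p) = 1 − 659/2,560 = 0.7426.
Q* = √(2DS / (H(1 − d/p))) = √(2 × 158,160 × 614 / (0.95 × 0.7426)).
= √(194,220,480 / 0.7054) ≈ 16592.607.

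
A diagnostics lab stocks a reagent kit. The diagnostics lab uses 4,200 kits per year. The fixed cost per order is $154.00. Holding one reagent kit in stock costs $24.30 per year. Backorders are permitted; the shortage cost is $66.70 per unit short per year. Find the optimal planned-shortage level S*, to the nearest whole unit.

S* ≈ 72 kits

With planned backorders, Q* = √(2DS/H) · √((H+B)/B).
√(2DS/H) = √(2 × 4,200 × 154 / 24.3) = 230.726.
√((H+B)/B) = √((24.3+66.7)/66.7) = 1.1680.
Q* ≈ 269.497.
S* = Q* · H/(H+B) = 269.497 × 24.3/91 ≈ 71.965.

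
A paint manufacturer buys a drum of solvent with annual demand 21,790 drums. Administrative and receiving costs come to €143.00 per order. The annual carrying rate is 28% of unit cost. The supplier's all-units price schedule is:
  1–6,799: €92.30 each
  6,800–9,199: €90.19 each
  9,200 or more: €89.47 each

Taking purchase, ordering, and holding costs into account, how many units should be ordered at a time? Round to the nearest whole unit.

Q* ≈ 491 drums

Holding cost per unit per year at price C is H = 0.28·C.
Candidates are each tier's EOQ (if it falls in that tier) and each price-break quantity.
EOQ at €92.30 = 491.1 (feasible in tier 1): TC = 21,790×€92.30 + (21,790/491.1)×143 + (491.1/2)×0.28×€92.30 = €2,023,907.87.
EOQ at €90.19 = 496.8 < 6800, so use break Q=6800: TC = 21,790×€90.19 + (21,790/6800.0)×143 + (6800.0/2)×0.28×€90.19 = €2,051,559.21.
EOQ at €89.47 = 498.8 < 9200, so use break Q=9200: TC = 21,790×€89.47 + (21,790/9200.0)×143 + (9200.0/2)×0.28×€89.47 = €2,065,127.35.
Lowest total cost is €2,023,907.87 at Q = 491.1.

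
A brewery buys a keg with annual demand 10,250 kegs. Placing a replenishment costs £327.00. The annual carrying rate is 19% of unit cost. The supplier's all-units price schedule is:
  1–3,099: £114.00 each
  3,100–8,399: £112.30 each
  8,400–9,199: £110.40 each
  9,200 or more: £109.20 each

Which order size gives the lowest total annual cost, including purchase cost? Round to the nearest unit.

Q* ≈ 556 kegs

Holding cost per unit per year at price C is H = 0.19·C.
For each price level, check whether its EOQ is feasible; otherwise the best quantity at that price is the breakpoint.
EOQ at £114.00 = 556.3 (feasible in tier 1): TC = 10,250×£114.00 + (10,250/556.3)×327 + (556.3/2)×0.19×£114.00 = £1,180,549.81.
EOQ at £112.30 = 560.5 < 3100, so use break Q=3100: TC = 10,250×£112.30 + (10,250/3100.0)×327 + (3100.0/2)×0.19×£112.30 = £1,185,228.56.
EOQ at £110.40 = 565.3 < 8400, so use break Q=8400: TC = 10,250×£110.40 + (10,250/8400.0)×327 + (8400.0/2)×0.19×£110.40 = £1,220,098.22.
EOQ at £109.20 = 568.4 < 9200, so use break Q=9200: TC = 10,250×£109.20 + (10,250/9200.0)×327 + (9200.0/2)×0.19×£109.20 = £1,215,105.12.
Lowest total cost is £1,180,549.81 at Q = 556.3.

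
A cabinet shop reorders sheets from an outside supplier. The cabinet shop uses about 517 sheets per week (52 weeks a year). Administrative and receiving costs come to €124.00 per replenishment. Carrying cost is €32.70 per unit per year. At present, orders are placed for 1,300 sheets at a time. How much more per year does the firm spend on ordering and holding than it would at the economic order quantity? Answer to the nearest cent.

Annual demand D = 517 × 52 = 26,884.
EOQ = √(2DS/H) = √(2 × 26,884 × 124 / 32.7) ≈ 451.54.
Cost at Q* = (D/Q*)S + (Q*/2)H = √(2DSH) ≈ €14,765.45.
Cost at Q = 1,300: (26,884/1,300)×124 + (1,300/2)×32.7 = €2,564.32 + €21,255.00 = €23,819.32.
Excess = €23,819.32 − €14,765.45 = €9,053.87.

Extra cost ≈ €9,053.87 per year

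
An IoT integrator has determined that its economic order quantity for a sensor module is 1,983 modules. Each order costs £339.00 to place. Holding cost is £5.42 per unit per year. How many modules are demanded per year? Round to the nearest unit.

Invert the EOQ relation Q*² = 2DS/H.
From Q* = √(2DS/H): D = Q*²H / (2S) = 1,983² × 5.42 / (2 × 339) = 31435.113.

D ≈ 31,435 modules per year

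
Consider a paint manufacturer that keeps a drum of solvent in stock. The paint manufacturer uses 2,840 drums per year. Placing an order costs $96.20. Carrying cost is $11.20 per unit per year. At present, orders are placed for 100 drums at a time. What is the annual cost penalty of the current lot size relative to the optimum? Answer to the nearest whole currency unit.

Extra cost ≈ $818 per year

EOQ = √(2DS/H) = √(2 × 2,840 × 96.2 / 11.2) ≈ 220.88.
Cost at Q* = (D/Q*)S + (Q*/2)H = √(2DSH) ≈ $2,473.83.
Cost at Q = 100: (2,840/100)×96.2 + (100/2)×11.2 = $2,732.08 + $560.00 = $3,292.08.
Excess = $3,292.08 − $2,473.83 = $818.25.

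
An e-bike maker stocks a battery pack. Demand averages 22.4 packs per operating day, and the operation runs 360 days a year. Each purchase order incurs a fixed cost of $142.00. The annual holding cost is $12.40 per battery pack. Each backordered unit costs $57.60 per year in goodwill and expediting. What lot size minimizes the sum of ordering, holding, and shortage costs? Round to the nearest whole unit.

Q* ≈ 474 packs

Annual demand D = 22.4 × 360 = 8,064.
With planned backorders, Q* = √(2DS/H) · √((H+B)/B).
√(2DS/H) = √(2 × 8,064 × 142 / 12.4) = 429.758.
√((H+B)/B) = √((12.4+57.6)/57.6) = 1.1024.
Q* ≈ 473.763.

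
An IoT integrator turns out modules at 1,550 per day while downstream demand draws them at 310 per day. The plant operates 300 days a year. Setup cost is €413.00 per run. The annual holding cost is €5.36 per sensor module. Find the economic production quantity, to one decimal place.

Q* ≈ 4,232.6 modules

Annual demand D = 310 × 300 = 93,000.
Production build-up factor (1 − d/p) = 1 − 310/1,550 = 0.8000.
Q* = √(2DS / (H(1 − d/p))) = √(2 × 93,000 × 413 / (5.36 × 0.8000)).
= √(76,818,000 / 4.288) ≈ 4232.570.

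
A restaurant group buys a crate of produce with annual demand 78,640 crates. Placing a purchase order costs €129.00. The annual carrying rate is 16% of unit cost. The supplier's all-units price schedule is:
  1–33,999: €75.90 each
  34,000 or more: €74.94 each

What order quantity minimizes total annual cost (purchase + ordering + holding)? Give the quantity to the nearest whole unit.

Q* ≈ 1,293 crates

Holding cost per unit per year at price C is H = 0.16·C.
Evaluate total cost at each tier's feasible EOQ or, if the EOQ is below the tier, at the tier's minimum quantity.
EOQ at €75.90 = 1292.6 (feasible in tier 1): TC = 78,640×€75.90 + (78,640/1292.6)×129 + (1292.6/2)×0.16×€75.90 = €5,984,472.85.
EOQ at €74.94 = 1300.8 < 34000, so use break Q=34000: TC = 78,640×€74.94 + (78,640/34000.0)×129 + (34000.0/2)×0.16×€74.94 = €6,097,416.77.
Lowest total cost is €5,984,472.85 at Q = 1292.6.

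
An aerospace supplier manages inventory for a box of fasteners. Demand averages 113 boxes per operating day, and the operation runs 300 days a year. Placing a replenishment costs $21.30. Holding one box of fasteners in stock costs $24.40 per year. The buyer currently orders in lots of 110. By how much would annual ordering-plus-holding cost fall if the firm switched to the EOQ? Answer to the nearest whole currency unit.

Annual demand D = 113 × 300 = 33,900.
EOQ = √(2DS/H) = √(2 × 33,900 × 21.3 / 24.4) ≈ 243.28.
Cost at Q* = (D/Q*)S + (Q*/2)H = √(2DSH) ≈ $5,936.08.
Cost at Q = 110: (33,900/110)×21.3 + (110/2)×24.4 = $6,564.27 + $1,342.00 = $7,906.27.
Excess = $7,906.27 − $5,936.08 = $1,970.20.

Extra cost ≈ $1,970 per year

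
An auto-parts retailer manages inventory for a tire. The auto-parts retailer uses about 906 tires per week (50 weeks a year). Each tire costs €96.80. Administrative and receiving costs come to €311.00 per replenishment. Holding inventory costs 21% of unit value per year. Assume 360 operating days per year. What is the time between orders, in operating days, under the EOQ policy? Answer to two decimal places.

T ≈ 9.36 days

Annual demand D = 906 × 50 = 45,300.
Holding cost H = 0.21 × €96.80 = €20.3280 per unit per year.
EOQ = √(2DS/H) = √(2 × 45,300 × 311 / 20.328) ≈ 1177.33.
Cycle time = Q*/D × 360 = 1177.33 / 45,300 × 360 ≈ 9.356 days.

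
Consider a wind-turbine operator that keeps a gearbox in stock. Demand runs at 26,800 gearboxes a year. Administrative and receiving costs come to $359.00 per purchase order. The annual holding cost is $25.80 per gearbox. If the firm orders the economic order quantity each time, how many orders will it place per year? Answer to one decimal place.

N ≈ 31.0 orders per year

Q* = √(2DS/H) = √(2 × 26,800 × 359 / 25.8) ≈ 863.61.
Orders per year = D / Q* = 26,800 / 863.61 ≈ 31.032.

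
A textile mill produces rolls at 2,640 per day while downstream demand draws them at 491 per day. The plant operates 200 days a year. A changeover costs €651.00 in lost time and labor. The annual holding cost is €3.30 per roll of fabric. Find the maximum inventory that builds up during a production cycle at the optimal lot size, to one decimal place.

I_max ≈ 5,615.9 rolls

Annual demand D = 491 × 200 = 98,200.
Production build-up factor (1 − d/p) = 1 − 491/2,640 = 0.8140.
Q* = √(2DS / (H(1 − d/p))) = √(2 × 98,200 × 651 / (3.3 × 0.8140)).
= √(127,856,400 / 2.6862) ≈ 6899.030.
Maximum inventory = Q*(1 − d/p) = 6899.030 × 0.8140 ≈ 5615.915.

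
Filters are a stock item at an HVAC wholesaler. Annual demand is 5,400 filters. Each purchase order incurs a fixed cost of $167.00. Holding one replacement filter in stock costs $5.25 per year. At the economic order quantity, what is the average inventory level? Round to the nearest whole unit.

The optimal lot size = √(2DS/H) = √(2 × 5,400 × 167 / 5.25) ≈ 586.13.
Average inventory = Q*/2 ≈ 586.13 / 2 = 293.063.

Average inventory ≈ 293 filters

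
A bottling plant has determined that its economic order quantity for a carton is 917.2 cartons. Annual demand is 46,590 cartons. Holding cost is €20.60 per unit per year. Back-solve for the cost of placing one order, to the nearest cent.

S ≈ €185.98

The basic EOQ model gives Q* = √(2DS/H); rearrange for the unknown.
From Q* = √(2DS/H): S = Q*²H / (2D) = 917.2² × 20.6 / (2 × 46,590) = 185.9827.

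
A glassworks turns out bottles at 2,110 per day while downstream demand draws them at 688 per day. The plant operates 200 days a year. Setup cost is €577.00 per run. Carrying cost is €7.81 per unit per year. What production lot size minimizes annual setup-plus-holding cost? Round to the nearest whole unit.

Q* ≈ 5,493 bottles

Annual demand D = 688 × 200 = 137,600.
Production build-up factor (1 − d/p) = 1 − 688/2,110 = 0.6739.
Q* = √(2DS / (H(1 − d/p))) = √(2 × 137,600 × 577 / (7.81 × 0.6739)).
= √(158,790,400 / 5.2634) ≈ 5492.601.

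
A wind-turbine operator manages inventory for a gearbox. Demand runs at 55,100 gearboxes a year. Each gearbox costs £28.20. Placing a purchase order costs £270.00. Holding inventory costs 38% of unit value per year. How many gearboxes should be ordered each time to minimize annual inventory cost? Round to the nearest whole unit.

Q* ≈ 1,666 gearboxes

Holding cost H = 0.38 × £28.20 = £10.7160 per unit per year.
EOQ = √(2DS / H) = √(2 × 55,100 × 270 / 10.716).
= √(29,754,000 / 10.716) = √2,776,595.7447 ≈ 1666.312.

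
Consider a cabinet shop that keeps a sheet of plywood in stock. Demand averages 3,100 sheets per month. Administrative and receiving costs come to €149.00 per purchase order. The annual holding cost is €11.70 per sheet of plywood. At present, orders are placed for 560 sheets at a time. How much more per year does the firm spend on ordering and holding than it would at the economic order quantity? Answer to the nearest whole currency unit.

Annual demand D = 3,100 × 12 = 37,200.
EOQ = √(2DS/H) = √(2 × 37,200 × 149 / 11.7) ≈ 973.39.
Cost at Q* = (D/Q*)S + (Q*/2)H = √(2DSH) ≈ €11,388.66.
Cost at Q = 560: (37,200/560)×149 + (560/2)×11.7 = €9,897.86 + €3,276.00 = €13,173.86.
Excess = €13,173.86 − €11,388.66 = €1,785.20.

Extra cost ≈ €1,785 per year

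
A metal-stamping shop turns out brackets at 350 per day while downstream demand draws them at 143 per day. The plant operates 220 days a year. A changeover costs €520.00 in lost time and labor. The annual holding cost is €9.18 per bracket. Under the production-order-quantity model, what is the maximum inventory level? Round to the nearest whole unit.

I_max ≈ 1,452 brackets

Annual demand D = 143 × 220 = 31,460.
Production build-up factor (1 − d/p) = 1 − 143/350 = 0.5914.
Q* = √(2DS / (H(1 − d/p))) = √(2 × 31,460 × 520 / (9.18 × 0.5914)).
= √(32,718,400 / 5.4293) ≈ 2454.842.
Maximum inventory = Q*(1 − d/p) = 2454.842 × 0.5914 ≈ 1451.864.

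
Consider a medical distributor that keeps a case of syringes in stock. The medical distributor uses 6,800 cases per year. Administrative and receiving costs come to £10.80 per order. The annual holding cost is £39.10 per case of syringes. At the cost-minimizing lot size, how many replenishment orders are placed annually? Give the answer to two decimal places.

The optimal lot size = √(2DS/H) = √(2 × 6,800 × 10.8 / 39.1) ≈ 61.29.
Orders per year = D / Q* = 6,800 / 61.29 ≈ 110.947.

N ≈ 110.95 orders per year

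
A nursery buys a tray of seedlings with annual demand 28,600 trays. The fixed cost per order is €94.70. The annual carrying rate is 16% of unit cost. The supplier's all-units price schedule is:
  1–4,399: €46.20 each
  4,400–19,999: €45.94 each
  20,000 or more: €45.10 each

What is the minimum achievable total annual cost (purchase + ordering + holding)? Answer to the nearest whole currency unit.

TC* ≈ €1,327,648

Holding cost per unit per year at price C is H = 0.16·C.
For each price level, check whether its EOQ is feasible; otherwise the best quantity at that price is the breakpoint.
EOQ at €46.20 = 856.0 (feasible in tier 1): TC = 28,600×€46.20 + (28,600/856.0)×94.7 + (856.0/2)×0.16×€46.20 = €1,327,647.82.
EOQ at €45.94 = 858.5 < 4400, so use break Q=4400: TC = 28,600×€45.94 + (28,600/4400.0)×94.7 + (4400.0/2)×0.16×€45.94 = €1,330,670.43.
EOQ at €45.10 = 866.4 < 20000, so use break Q=20000: TC = 28,600×€45.10 + (28,600/20000.0)×94.7 + (20000.0/2)×0.16×€45.10 = €1,362,155.42.
Lowest total cost among the candidates is at Q = 856.0.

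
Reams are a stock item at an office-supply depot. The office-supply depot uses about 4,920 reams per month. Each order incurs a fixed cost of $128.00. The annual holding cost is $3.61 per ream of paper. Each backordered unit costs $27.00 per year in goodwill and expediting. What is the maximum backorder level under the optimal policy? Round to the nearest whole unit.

Annual demand D = 4,920 × 12 = 59,040.
With planned backorders, Q* = √(2DS/H) · √((H+B)/B).
√(2DS/H) = √(2 × 59,040 × 128 / 3.61) = 2046.160.
√((H+B)/B) = √((3.61+27)/27) = 1.0648.
Q* ≈ 2178.659.
S* = Q* · H/(H+B) = 2178.659 × 3.61/30.61 ≈ 256.941.

S* ≈ 257 reams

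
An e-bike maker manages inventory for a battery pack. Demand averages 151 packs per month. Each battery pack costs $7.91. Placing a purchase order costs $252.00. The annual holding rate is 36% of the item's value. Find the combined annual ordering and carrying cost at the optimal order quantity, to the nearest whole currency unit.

Annual demand D = 151 × 12 = 1,812.
Holding cost H = 0.36 × $7.91 = $2.8476 per unit per year.
Q* = √(2DS/H) = √(2 × 1,812 × 252 / 2.8476) ≈ 566.31.
At Q*, ordering cost (D/Q*)S equals holding cost (Q*/2)H, each = √(DSH/2).
Minimum total = √(2DSH) = √(2 × 1,812 × 252 × 2.8476) ≈ 1612.627.

TC* ≈ $1,613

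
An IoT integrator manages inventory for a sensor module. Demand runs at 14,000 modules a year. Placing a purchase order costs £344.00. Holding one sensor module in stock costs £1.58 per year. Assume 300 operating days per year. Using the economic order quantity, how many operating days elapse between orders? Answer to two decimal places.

Q* = √(2DS/H) = √(2 × 14,000 × 344 / 1.58) ≈ 2469.05.
Cycle time = Q*/D × 300 = 2469.05 / 14,000 × 300 ≈ 52.908 days.

T ≈ 52.91 days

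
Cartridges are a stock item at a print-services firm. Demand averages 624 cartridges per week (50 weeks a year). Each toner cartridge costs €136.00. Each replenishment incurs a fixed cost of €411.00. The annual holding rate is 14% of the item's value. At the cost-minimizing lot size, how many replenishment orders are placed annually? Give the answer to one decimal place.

N ≈ 26.9 orders per year

Annual demand D = 624 × 50 = 31,200.
Holding cost H = 0.14 × €136.00 = €19.0400 per unit per year.
EOQ = √(2DS/H) = √(2 × 31,200 × 411 / 19.04) ≈ 1160.59.
Orders per year = D / Q* = 31,200 / 1160.59 ≈ 26.883.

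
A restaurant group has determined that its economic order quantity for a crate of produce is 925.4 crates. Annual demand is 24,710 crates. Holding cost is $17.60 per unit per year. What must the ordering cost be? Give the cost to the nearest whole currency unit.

S ≈ $305

Squaring Q* = √(2DS/H) gives Q*² = 2DS/H.
From Q* = √(2DS/H): S = Q*²H / (2D) = 925.4² × 17.6 / (2 × 24,710) = 304.9783.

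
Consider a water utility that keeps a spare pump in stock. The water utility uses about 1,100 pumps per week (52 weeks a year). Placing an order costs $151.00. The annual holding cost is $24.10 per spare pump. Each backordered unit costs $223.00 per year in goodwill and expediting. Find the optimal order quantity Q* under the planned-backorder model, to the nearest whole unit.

Annual demand D = 1,100 × 52 = 57,200.
With planned backorders, Q* = √(2DS/H) · √((H+B)/B).
√(2DS/H) = √(2 × 57,200 × 151 / 24.1) = 846.629.
√((H+B)/B) = √((24.1+223)/223) = 1.0526.
Q* ≈ 891.204.

Q* ≈ 891 pumps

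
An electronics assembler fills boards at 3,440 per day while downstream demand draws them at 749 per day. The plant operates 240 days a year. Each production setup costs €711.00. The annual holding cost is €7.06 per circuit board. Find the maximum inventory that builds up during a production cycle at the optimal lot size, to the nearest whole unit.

I_max ≈ 5,322 boards

Annual demand D = 749 × 240 = 179,760.
Production build-up factor (1 − d/p) = 1 − 749/3,440 = 0.7823.
Q* = √(2DS / (H(1 − d/p))) = √(2 × 179,760 × 711 / (7.06 × 0.7823)).
= √(255,618,720 / 5.5228) ≈ 6803.249.
Maximum inventory = Q*(1 − d/p) = 6803.249 × 0.7823 ≈ 5321.960.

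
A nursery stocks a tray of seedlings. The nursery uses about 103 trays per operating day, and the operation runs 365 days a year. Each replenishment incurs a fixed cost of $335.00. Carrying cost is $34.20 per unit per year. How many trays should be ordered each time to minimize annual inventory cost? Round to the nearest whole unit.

Annual demand D = 103 × 365 = 37,595.
EOQ = √(2DS / H) = √(2 × 37,595 × 335 / 34.2).
= √(25,188,650 / 34.2) = √736,510.2339 ≈ 858.202.

Q* ≈ 858 trays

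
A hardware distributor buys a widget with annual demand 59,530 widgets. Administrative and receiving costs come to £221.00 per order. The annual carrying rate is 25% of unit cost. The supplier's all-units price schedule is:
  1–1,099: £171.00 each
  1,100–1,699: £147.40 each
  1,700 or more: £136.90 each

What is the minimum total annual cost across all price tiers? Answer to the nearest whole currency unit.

TC* ≈ £8,186,487

Holding cost per unit per year at price C is H = 0.25·C.
Evaluate total cost at each tier's feasible EOQ or, if the EOQ is below the tier, at the tier's minimum quantity.
EOQ at £171.00 = 784.5 (feasible in tier 1): TC = 59,530×£171.00 + (59,530/784.5)×221 + (784.5/2)×0.25×£171.00 = £10,213,168.77.
EOQ at £147.40 = 845.0 < 1100, so use break Q=1100: TC = 59,530×£147.40 + (59,530/1100.0)×221 + (1100.0/2)×0.25×£147.40 = £8,806,949.62.
EOQ at £136.90 = 876.8 < 1700, so use break Q=1700: TC = 59,530×£136.90 + (59,530/1700.0)×221 + (1700.0/2)×0.25×£136.90 = £8,186,487.15.
Lowest total cost among the candidates is at Q = 1700.0.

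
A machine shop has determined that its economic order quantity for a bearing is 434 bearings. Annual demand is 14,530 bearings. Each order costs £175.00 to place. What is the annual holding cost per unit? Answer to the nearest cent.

Invert the EOQ relation Q*² = 2DS/H.
From Q* = √(2DS/H): H = 2DS / Q*² = 2 × 14,530 × 175 / 434² = 26.9994.

H ≈ £27.00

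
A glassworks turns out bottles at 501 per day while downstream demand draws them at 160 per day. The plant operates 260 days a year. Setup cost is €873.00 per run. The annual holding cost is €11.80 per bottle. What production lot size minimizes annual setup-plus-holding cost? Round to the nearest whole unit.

Q* ≈ 3,007 bottles

Annual demand D = 160 × 260 = 41,600.
Production build-up factor (1 − d/p) = 1 − 160/501 = 0.6806.
Q* = √(2DS / (H(1 − d/p))) = √(2 × 41,600 × 873 / (11.8 × 0.6806)).
= √(72,633,600 / 8.0315) ≈ 3007.249.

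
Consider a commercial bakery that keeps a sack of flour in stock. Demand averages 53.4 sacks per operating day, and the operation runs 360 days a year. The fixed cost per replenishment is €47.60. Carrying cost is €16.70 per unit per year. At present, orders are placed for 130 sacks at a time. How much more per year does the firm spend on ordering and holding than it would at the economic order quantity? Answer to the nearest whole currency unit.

Extra cost ≈ €2,596 per year

Annual demand D = 53.4 × 360 = 19,224.
EOQ = √(2DS/H) = √(2 × 19,224 × 47.6 / 16.7) ≈ 331.04.
Cost at Q* = (D/Q*)S + (Q*/2)H = √(2DSH) ≈ €5,528.39.
Cost at Q = 130: (19,224/130)×47.6 + (130/2)×16.7 = €7,038.94 + €1,085.50 = €8,124.44.
Excess = €8,124.44 − €5,528.39 = €2,596.05.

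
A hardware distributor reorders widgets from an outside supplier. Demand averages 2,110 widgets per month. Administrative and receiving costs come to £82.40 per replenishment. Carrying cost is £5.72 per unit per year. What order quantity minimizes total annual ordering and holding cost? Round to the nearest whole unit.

Annual demand D = 2,110 × 12 = 25,320.
EOQ = √(2DS / H) = √(2 × 25,320 × 82.4 / 5.72).
= √(4,172,736 / 5.72) = √729,499.3007 ≈ 854.107.

Q* ≈ 854 widgets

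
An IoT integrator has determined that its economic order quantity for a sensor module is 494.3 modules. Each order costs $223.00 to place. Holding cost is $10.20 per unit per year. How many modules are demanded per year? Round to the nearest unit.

Invert the EOQ relation Q*² = 2DS/H.
From Q* = √(2DS/H): D = Q*²H / (2S) = 494.3² × 10.2 / (2 × 223) = 5587.873.

D ≈ 5,588 modules per year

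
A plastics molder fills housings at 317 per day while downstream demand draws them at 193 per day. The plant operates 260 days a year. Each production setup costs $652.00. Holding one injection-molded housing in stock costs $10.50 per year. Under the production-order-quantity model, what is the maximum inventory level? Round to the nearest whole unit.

Annual demand D = 193 × 260 = 50,180.
Production build-up factor (1 − d/p) = 1 − 193/317 = 0.3912.
Q* = √(2DS / (H(1 − d/p))) = √(2 × 50,180 × 652 / (10.5 × 0.3912)).
= √(65,434,720 / 4.1073) ≈ 3991.428.
Maximum inventory = Q*(1 − d/p) = 3991.428 × 0.3912 ≈ 1561.316.

I_max ≈ 1,561 housings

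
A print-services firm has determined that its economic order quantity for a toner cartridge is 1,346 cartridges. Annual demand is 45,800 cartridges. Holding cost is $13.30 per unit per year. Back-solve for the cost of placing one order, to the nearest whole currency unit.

The basic EOQ model gives Q* = √(2DS/H); rearrange for the unknown.
From Q* = √(2DS/H): S = Q*²H / (2D) = 1,346² × 13.3 / (2 × 45,800) = 263.0548.

S ≈ $263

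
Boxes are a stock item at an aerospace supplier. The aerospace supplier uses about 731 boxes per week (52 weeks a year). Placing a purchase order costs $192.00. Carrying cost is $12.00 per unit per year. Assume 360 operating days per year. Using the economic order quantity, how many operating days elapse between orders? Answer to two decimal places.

Annual demand D = 731 × 52 = 38,012.
EOQ = √(2DS/H) = √(2 × 38,012 × 192 / 12) ≈ 1102.90.
Cycle time = Q*/D × 360 = 1102.90 / 38,012 × 360 ≈ 10.445 days.

T ≈ 10.45 days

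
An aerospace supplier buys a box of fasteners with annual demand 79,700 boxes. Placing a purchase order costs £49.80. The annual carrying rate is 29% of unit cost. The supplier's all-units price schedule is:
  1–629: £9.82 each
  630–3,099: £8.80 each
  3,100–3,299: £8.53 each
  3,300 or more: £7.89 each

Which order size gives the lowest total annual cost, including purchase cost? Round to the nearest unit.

Q* ≈ 3,300 boxes

Holding cost per unit per year at price C is H = 0.29·C.
Evaluate total cost at each tier's feasible EOQ or, if the EOQ is below the tier, at the tier's minimum quantity.
Tier 1 (£9.82): EOQ = 1669.6 exceeds tier's upper bound 629, so this tier is dominated.
EOQ at £8.80 = 1763.7 (feasible in tier 2): TC = 79,700×£8.80 + (79,700/1763.7)×49.8 + (1763.7/2)×0.29×£8.80 = £705,860.90.
EOQ at £8.53 = 1791.4 < 3100, so use break Q=3100: TC = 79,700×£8.53 + (79,700/3100.0)×49.8 + (3100.0/2)×0.29×£8.53 = £684,955.58.
EOQ at £7.89 = 1862.6 < 3300, so use break Q=3300: TC = 79,700×£7.89 + (79,700/3300.0)×49.8 + (3300.0/2)×0.29×£7.89 = £633,811.11.
Lowest total cost is £633,811.11 at Q = 3300.0.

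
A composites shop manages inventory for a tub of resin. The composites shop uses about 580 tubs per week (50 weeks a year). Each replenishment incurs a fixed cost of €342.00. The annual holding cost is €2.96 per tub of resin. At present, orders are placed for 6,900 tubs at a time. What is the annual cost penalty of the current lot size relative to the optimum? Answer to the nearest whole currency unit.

Annual demand D = 580 × 50 = 29,000.
EOQ = √(2DS/H) = √(2 × 29,000 × 342 / 2.96) ≈ 2588.70.
Cost at Q* = (D/Q*)S + (Q*/2)H = √(2DSH) ≈ €7,662.54.
Cost at Q = 6,900: (29,000/6,900)×342 + (6,900/2)×2.96 = €1,437.39 + €10,212.00 = €11,649.39.
Excess = €11,649.39 − €7,662.54 = €3,986.85.

Extra cost ≈ €3,987 per year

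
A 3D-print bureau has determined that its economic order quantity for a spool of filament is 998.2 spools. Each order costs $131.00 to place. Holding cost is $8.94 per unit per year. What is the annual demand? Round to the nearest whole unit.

The basic EOQ model gives Q* = √(2DS/H); rearrange for the unknown.
From Q* = √(2DS/H): D = Q*²H / (2S) = 998.2² × 8.94 / (2 × 131) = 33999.408.

D ≈ 33,999 spools per year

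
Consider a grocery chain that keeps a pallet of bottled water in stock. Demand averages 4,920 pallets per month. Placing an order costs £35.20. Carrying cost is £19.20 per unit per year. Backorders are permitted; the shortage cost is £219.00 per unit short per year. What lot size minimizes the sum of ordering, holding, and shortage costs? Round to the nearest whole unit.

Annual demand D = 4,920 × 12 = 59,040.
With planned backorders, Q* = √(2DS/H) · √((H+B)/B).
√(2DS/H) = √(2 × 59,040 × 35.2 / 19.2) = 465.274.
√((H+B)/B) = √((19.2+219)/219) = 1.0429.
Q* ≈ 485.241.

Q* ≈ 485 pallets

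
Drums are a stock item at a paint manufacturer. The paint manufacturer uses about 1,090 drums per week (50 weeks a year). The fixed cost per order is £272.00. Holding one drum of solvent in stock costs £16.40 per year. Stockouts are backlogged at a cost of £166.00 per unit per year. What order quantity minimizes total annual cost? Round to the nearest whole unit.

Annual demand D = 1,090 × 50 = 54,500.
With planned backorders, Q* = √(2DS/H) · √((H+B)/B).
√(2DS/H) = √(2 × 54,500 × 272 / 16.4) = 1344.546.
√((H+B)/B) = √((16.4+166)/166) = 1.0482.
Q* ≈ 1409.400.

Q* ≈ 1,409 drums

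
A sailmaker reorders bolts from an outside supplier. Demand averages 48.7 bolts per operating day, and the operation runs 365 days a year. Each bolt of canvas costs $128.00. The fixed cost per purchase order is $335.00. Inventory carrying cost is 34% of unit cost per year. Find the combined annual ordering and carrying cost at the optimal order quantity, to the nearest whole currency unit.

TC* ≈ $22,766

Annual demand D = 48.7 × 365 = 17,775.5.
Holding cost H = 0.34 × $128.00 = $43.5200 per unit per year.
The optimal lot size = √(2DS/H) = √(2 × 17,775.5 × 335 / 43.52) ≈ 523.12.
At the optimum the two cost components are equal, so total cost = 2·(Q*/2)H = Q*·H.
Minimum total = √(2DSH) = √(2 × 17,775.5 × 335 × 43.52) ≈ 22766.316.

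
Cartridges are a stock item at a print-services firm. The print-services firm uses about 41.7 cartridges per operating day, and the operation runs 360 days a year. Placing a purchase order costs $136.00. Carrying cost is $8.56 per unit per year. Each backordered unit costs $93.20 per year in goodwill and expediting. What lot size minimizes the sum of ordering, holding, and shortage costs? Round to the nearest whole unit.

Q* ≈ 722 cartridges

Annual demand D = 41.7 × 360 = 15,012.
With planned backorders, Q* = √(2DS/H) · √((H+B)/B).
√(2DS/H) = √(2 × 15,012 × 136 / 8.56) = 690.664.
√((H+B)/B) = √((8.56+93.2)/93.2) = 1.0449.
Q* ≈ 721.685.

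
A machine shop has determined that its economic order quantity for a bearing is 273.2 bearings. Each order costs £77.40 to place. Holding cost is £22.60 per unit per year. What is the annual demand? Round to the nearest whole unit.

The basic EOQ model gives Q* = √(2DS/H); rearrange for the unknown.
From Q* = √(2DS/H): D = Q*²H / (2S) = 273.2² × 22.6 / (2 × 77.4) = 10896.797.

D ≈ 10,897 bearings per year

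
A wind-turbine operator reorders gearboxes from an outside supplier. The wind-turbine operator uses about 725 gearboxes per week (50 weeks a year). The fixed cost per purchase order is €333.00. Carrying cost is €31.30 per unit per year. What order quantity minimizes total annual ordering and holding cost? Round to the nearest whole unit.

Annual demand D = 725 × 50 = 36,250.
EOQ = √(2DS / H) = √(2 × 36,250 × 333 / 31.3).
= √(24,142,500 / 31.3) = √771,325.8786 ≈ 878.252.

Q* ≈ 878 gearboxes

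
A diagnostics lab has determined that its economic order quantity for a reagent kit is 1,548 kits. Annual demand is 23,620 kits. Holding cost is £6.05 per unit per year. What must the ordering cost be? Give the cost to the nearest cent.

S ≈ £306.89

Invert the EOQ relation Q*² = 2DS/H.
From Q* = √(2DS/H): S = Q*²H / (2D) = 1,548² × 6.05 / (2 × 23,620) = 306.8933.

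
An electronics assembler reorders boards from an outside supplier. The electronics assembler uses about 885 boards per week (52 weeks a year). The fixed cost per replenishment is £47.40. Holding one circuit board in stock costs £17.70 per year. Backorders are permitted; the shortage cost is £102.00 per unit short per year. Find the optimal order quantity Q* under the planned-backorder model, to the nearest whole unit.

Annual demand D = 885 × 52 = 46,020.
With planned backorders, Q* = √(2DS/H) · √((H+B)/B).
√(2DS/H) = √(2 × 46,020 × 47.4 / 17.7) = 496.468.
√((H+B)/B) = √((17.7+102)/102) = 1.0833.
Q* ≈ 537.821.

Q* ≈ 538 boards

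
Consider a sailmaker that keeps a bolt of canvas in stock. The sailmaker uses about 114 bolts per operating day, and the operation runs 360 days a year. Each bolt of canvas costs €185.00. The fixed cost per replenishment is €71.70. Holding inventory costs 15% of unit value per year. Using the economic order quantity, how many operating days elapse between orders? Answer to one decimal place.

Annual demand D = 114 × 360 = 41,040.
Holding cost H = 0.15 × €185.00 = €27.7500 per unit per year.
The optimal lot size = √(2DS/H) = √(2 × 41,040 × 71.7 / 27.75) ≈ 460.52.
Cycle time = Q*/D × 360 = 460.52 / 41,040 × 360 ≈ 4.040 days.

T ≈ 4.0 days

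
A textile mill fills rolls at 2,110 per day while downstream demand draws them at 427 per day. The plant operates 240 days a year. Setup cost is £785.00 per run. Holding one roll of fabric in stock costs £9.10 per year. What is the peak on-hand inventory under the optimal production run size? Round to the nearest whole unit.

Annual demand D = 427 × 240 = 102,480.
Production build-up factor (1 − d/p) = 1 − 427/2,110 = 0.7976.
Q* = √(2DS / (H(1 − d/p))) = √(2 × 102,480 × 785 / (9.1 × 0.7976)).
= √(160,893,600 / 7.2584) ≈ 4708.124.
Maximum inventory = Q*(1 − d/p) = 4708.124 × 0.7976 ≈ 3755.342.

I_max ≈ 3,755 rolls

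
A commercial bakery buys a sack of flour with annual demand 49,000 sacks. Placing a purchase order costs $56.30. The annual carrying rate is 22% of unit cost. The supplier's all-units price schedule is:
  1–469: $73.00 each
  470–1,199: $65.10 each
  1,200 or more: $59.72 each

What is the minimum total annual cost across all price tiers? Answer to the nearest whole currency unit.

TC* ≈ $2,936,462

Holding cost per unit per year at price C is H = 0.22·C.
For each price level, check whether its EOQ is feasible; otherwise the best quantity at that price is the breakpoint.
Tier 1 ($73.00): EOQ = 586.1 exceeds tier's upper bound 469, so this tier is dominated.
EOQ at $65.10 = 620.7 (feasible in tier 2): TC = 49,000×$65.10 + (49,000/620.7)×56.3 + (620.7/2)×0.22×$65.10 = $3,198,789.33.
EOQ at $59.72 = 648.0 < 1200, so use break Q=1200: TC = 49,000×$59.72 + (49,000/1200.0)×56.3 + (1200.0/2)×0.22×$59.72 = $2,936,461.96.
Lowest total cost among the candidates is at Q = 1200.0.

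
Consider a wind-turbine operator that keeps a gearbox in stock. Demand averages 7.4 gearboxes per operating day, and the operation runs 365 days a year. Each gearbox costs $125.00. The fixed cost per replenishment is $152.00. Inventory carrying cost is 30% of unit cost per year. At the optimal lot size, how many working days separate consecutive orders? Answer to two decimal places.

T ≈ 20.00 days

Annual demand D = 7.4 × 365 = 2,701.
Holding cost H = 0.30 × $125.00 = $37.5000 per unit per year.
EOQ = √(2DS/H) = √(2 × 2,701 × 152 / 37.5) ≈ 147.97.
Cycle time = Q*/D × 365 = 147.97 / 2,701 × 365 ≈ 19.996 days.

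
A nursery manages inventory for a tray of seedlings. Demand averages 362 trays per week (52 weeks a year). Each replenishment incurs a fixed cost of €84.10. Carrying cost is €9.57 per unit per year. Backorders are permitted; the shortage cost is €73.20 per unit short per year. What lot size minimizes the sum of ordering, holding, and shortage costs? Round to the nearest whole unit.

Annual demand D = 362 × 52 = 18,824.
With planned backorders, Q* = √(2DS/H) · √((H+B)/B).
√(2DS/H) = √(2 × 18,824 × 84.1 / 9.57) = 575.192.
√((H+B)/B) = √((9.57+73.2)/73.2) = 1.0634.
Q* ≈ 611.637.

Q* ≈ 612 trays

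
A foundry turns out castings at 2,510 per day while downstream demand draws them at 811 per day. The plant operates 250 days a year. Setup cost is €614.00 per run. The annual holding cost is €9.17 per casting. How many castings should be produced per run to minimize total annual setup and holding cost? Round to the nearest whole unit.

Q* ≈ 6,333 castings

Annual demand D = 811 × 250 = 202,750.
Production build-up factor (1 − d/p) = 1 − 811/2,510 = 0.6769.
Q* = √(2DS / (H(1 − d/p))) = √(2 × 202,750 × 614 / (9.17 × 0.6769)).
= √(248,977,000 / 6.2071) ≈ 6333.374.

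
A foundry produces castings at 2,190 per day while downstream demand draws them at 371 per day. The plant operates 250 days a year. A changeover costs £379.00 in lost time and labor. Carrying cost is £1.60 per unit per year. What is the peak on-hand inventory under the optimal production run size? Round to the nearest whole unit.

I_max ≈ 6,041 castings

Annual demand D = 371 × 250 = 92,750.
Production build-up factor (1 − d/p) = 1 − 371/2,190 = 0.8306.
Q* = √(2DS / (H(1 − d/p))) = √(2 × 92,750 × 379 / (1.6 × 0.8306)).
= √(70,304,500 / 1.3289) ≈ 7273.397.
Maximum inventory = Q*(1 − d/p) = 7273.397 × 0.8306 ≈ 6041.237.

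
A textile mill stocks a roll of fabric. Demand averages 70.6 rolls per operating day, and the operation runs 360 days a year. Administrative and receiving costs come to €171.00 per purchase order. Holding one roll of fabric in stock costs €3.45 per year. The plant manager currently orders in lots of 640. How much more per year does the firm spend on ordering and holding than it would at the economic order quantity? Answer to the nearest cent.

Extra cost ≈ €2,418.68 per year

Annual demand D = 70.6 × 360 = 25,416.
EOQ = √(2DS/H) = √(2 × 25,416 × 171 / 3.45) ≈ 1587.29.
Cost at Q* = (D/Q*)S + (Q*/2)H = √(2DSH) ≈ €5,476.16.
Cost at Q = 640: (25,416/640)×171 + (640/2)×3.45 = €6,790.84 + €1,104.00 = €7,894.84.
Excess = €7,894.84 − €5,476.16 = €2,418.68.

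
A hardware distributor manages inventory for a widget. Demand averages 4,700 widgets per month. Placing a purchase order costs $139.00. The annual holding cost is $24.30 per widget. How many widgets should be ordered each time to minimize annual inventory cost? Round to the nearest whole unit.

Annual demand D = 4,700 × 12 = 56,400.
EOQ = √(2DS / H) = √(2 × 56,400 × 139 / 24.3).
= √(15,679,200 / 24.3) = √645,234.5679 ≈ 803.265.

Q* ≈ 803 widgets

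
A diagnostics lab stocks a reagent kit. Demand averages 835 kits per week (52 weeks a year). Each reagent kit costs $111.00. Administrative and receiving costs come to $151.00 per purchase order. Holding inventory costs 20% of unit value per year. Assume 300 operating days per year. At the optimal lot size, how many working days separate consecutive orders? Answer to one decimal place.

T ≈ 5.3 days

Annual demand D = 835 × 52 = 43,420.
Holding cost H = 0.20 × $111.00 = $22.2000 per unit per year.
The optimal lot size = √(2DS/H) = √(2 × 43,420 × 151 / 22.2) ≈ 768.55.
Cycle time = Q*/D × 300 = 768.55 / 43,420 × 300 ≈ 5.310 days.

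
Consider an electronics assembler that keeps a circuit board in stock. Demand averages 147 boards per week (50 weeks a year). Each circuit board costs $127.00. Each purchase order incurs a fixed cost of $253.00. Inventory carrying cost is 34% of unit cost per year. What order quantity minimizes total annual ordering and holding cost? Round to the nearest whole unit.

Annual demand D = 147 × 50 = 7,350.
Holding cost H = 0.34 × $127.00 = $43.1800 per unit per year.
EOQ = √(2DS / H) = √(2 × 7,350 × 253 / 43.18).
= √(3,719,100 / 43.18) = √86,130.1528 ≈ 293.479.

Q* ≈ 293 boards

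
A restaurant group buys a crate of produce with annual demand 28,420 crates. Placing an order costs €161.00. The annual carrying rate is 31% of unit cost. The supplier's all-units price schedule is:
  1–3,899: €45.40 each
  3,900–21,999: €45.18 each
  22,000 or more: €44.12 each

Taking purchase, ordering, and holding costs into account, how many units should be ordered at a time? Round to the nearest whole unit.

Holding cost per unit per year at price C is H = 0.31·C.
Evaluate total cost at each tier's feasible EOQ or, if the EOQ is below the tier, at the tier's minimum quantity.
EOQ at €45.40 = 806.4 (feasible in tier 1): TC = 28,420×€45.40 + (28,420/806.4)×161 + (806.4/2)×0.31×€45.40 = €1,301,616.77.
EOQ at €45.18 = 808.3 < 3900, so use break Q=3900: TC = 28,420×€45.18 + (28,420/3900.0)×161 + (3900.0/2)×0.31×€45.18 = €1,312,500.15.
EOQ at €44.12 = 818.0 < 22000, so use break Q=22000: TC = 28,420×€44.12 + (28,420/22000.0)×161 + (22000.0/2)×0.31×€44.12 = €1,404,547.58.
Lowest total cost is €1,301,616.77 at Q = 806.4.

Q* ≈ 806 crates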